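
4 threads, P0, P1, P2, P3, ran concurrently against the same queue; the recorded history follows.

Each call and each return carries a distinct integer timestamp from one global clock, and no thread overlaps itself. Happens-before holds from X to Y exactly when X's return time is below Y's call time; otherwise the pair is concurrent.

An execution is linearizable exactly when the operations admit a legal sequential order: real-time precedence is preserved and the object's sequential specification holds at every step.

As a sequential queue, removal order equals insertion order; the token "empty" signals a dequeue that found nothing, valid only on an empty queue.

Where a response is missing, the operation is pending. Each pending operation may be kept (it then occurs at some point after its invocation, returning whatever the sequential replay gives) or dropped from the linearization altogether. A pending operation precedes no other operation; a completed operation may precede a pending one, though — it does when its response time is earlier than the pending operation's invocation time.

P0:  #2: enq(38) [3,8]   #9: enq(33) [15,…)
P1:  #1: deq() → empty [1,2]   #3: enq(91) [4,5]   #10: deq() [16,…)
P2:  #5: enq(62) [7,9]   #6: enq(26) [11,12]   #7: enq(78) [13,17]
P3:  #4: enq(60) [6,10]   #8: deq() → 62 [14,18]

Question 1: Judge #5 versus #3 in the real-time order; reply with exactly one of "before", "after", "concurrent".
after

#5 spans [7,9], #3 spans [4,5]
resp(#3)=5 < inv(#5)=7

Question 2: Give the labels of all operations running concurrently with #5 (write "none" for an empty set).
#2, #4

#5 runs from 7 to 9; window-overlapping ops are concurrent
#1 [1,2]: before
#2 [3,8]: concurrent
#3 [4,5]: before
#4 [6,10]: concurrent
#6 [11,12]: after
#7 [13,17]: after
#8 [14,18]: after
#9 [15,…): after
#10 [16,…): after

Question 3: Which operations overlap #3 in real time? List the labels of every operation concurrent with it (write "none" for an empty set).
#2

#3 spans [4,5]; an op avoiding the whole window 4..5 is ordered, any other is concurrent
#1 [1,2]: before
#2 [3,8]: concurrent
#4 [6,10]: after
#5 [7,9]: after
#6 [11,12]: after
#7 [13,17]: after
#8 [14,18]: after
#9 [15,…): after
#10 [16,…): after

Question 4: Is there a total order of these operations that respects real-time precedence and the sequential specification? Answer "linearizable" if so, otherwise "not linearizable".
linearizable

witness order: #1, #3, #5, #2, #4, #6, #7, #9, #10, #8
step 1: #1 deq() → empty — queue <>
step 2: #3 enq(91) — queue <91>
step 3: #5 enq(62) — queue <91,62>
step 4: #2 enq(38) — queue <91,62,38>
step 5: #4 enq(60) — queue <91,62,38,60>
step 6: #6 enq(26) — queue <91,62,38,60,26>
step 7: #7 enq(78) — queue <91,62,38,60,26,78>
step 8: #9 enq(33) (pending, included) — queue <91,62,38,60,26,78,33>
step 9: #10 deq() (pending, included) — queue <62,38,60,26,78,33>
step 10: #8 deq() → 62 — queue <38,60,26,78,33>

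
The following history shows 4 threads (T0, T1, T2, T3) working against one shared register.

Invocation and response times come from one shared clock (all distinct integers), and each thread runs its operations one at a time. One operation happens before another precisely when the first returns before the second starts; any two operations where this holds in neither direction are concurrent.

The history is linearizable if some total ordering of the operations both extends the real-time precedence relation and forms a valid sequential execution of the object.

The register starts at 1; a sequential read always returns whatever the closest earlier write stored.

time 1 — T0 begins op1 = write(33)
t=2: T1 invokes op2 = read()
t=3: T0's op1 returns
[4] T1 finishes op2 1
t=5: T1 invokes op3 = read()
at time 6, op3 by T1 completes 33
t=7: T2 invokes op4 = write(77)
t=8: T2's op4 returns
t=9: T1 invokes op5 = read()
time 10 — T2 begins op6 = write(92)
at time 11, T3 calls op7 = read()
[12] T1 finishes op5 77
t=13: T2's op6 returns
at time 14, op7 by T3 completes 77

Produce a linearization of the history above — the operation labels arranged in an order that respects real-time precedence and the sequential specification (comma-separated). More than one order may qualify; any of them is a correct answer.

1. op2 read() → 1, leaving value 1
2. op1 write(33), leaving value 33
3. op3 read() → 33, leaving value 33
4. op4 write(77), leaving value 77
5. op5 read() → 77, leaving value 77
6. op7 read() → 77, leaving value 77
7. op6 write(92), leaving value 92

op2, op1, op3, op4, op5, op7, op6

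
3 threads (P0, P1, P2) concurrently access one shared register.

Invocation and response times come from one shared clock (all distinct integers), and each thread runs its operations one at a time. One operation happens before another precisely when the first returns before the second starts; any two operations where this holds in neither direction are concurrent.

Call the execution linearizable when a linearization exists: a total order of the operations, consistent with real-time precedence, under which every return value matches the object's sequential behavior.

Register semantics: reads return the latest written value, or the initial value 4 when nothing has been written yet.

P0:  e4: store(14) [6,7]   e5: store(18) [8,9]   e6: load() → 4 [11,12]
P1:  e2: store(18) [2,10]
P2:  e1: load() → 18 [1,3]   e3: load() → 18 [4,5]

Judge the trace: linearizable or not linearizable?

cut after 11 events: linearizable; cut after 12 events (e6 responds, time 12): not linearizable
5 orders of the 6 completed register ops respect real time; none is legal
for example e1, e2, e3, e4, e5, e6 fails at step 1: e1 load() → 18 is not legal there
for example e1, e3, e2, e4, e5, e6 fails at step 1: e1 load() → 18 is not legal there

not linearizable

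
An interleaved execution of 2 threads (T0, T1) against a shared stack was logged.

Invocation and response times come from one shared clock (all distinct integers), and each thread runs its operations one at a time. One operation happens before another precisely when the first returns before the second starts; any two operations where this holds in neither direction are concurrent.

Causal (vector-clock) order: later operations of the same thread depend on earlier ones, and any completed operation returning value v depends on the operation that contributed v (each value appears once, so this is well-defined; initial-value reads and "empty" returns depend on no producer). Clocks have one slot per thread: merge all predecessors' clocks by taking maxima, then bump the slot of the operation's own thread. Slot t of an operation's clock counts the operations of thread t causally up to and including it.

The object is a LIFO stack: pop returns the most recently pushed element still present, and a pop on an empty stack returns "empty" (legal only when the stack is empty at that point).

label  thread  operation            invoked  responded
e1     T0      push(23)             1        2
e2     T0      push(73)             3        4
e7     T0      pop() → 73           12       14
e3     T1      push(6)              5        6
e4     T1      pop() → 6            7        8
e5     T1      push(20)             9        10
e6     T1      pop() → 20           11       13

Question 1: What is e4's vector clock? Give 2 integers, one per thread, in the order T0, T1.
Answer: (0, 2)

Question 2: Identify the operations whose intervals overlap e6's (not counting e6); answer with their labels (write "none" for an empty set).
Answer: e7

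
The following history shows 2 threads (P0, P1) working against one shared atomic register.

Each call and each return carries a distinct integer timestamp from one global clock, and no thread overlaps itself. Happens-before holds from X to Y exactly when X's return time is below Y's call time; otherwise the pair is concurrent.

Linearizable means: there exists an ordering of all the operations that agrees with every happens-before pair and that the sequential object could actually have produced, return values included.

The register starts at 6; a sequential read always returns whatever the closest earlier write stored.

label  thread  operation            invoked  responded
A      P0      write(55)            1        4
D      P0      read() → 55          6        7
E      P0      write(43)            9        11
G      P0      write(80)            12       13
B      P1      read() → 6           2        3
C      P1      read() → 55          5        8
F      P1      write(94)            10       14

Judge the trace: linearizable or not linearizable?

a witness: B, A, C, D, E, F, G
step 1: B read() → 6 — value 6
step 2: A write(55) — value 55
step 3: C read() → 55 — value 55
step 4: D read() → 55 — value 55
step 5: E write(43) — value 43
step 6: F write(94) — value 94
step 7: G write(80) — value 80

linearizable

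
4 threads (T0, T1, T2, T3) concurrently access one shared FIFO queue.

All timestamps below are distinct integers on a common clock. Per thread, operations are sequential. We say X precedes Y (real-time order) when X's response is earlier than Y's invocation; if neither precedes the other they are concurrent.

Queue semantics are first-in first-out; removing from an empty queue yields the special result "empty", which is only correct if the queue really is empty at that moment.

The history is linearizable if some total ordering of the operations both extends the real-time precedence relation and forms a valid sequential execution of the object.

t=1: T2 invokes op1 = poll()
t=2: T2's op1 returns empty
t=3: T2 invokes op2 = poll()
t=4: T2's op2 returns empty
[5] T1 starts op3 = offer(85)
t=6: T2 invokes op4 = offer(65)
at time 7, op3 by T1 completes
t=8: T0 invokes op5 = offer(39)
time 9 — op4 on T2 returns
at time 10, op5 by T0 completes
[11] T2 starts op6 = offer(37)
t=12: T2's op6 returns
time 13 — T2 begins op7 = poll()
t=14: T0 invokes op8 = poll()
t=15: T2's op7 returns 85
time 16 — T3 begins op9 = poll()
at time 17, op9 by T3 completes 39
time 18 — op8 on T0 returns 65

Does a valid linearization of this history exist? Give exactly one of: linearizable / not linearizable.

linearizable

one valid linearization: op1, op2, op3, op4, op5, op6, op7, op8, op9
after step 1 (op1 poll() → empty): queue <>
after step 2 (op2 poll() → empty): queue <>
after step 3 (op3 offer(85)): queue <85>
after step 4 (op4 offer(65)): queue <85,65>
after step 5 (op5 offer(39)): queue <85,65,39>
after step 6 (op6 offer(37)): queue <85,65,39,37>
after step 7 (op7 poll() → 85): queue <65,39,37>
after step 8 (op8 poll() → 65): queue <39,37>
after step 9 (op9 poll() → 39): queue <37>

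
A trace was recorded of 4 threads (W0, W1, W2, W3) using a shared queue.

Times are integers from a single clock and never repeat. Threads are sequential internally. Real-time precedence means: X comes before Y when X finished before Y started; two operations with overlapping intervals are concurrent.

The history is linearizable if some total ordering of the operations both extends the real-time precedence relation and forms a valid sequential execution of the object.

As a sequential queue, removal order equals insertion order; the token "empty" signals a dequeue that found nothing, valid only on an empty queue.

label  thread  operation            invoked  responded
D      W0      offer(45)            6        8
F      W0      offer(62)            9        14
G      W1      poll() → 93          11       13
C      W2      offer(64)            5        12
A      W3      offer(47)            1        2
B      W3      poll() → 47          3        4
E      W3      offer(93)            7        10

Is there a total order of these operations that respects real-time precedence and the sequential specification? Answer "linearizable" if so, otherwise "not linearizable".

linearizable

one valid linearization: A, B, E, C, D, F, G
after step 1 (A offer(47)): queue <47>
after step 2 (B poll() → 47): queue <>
after step 3 (E offer(93)): queue <93>
after step 4 (C offer(64)): queue <93,64>
after step 5 (D offer(45)): queue <93,64,45>
after step 6 (F offer(62)): queue <93,64,45,62>
after step 7 (G poll() → 93): queue <64,45,62>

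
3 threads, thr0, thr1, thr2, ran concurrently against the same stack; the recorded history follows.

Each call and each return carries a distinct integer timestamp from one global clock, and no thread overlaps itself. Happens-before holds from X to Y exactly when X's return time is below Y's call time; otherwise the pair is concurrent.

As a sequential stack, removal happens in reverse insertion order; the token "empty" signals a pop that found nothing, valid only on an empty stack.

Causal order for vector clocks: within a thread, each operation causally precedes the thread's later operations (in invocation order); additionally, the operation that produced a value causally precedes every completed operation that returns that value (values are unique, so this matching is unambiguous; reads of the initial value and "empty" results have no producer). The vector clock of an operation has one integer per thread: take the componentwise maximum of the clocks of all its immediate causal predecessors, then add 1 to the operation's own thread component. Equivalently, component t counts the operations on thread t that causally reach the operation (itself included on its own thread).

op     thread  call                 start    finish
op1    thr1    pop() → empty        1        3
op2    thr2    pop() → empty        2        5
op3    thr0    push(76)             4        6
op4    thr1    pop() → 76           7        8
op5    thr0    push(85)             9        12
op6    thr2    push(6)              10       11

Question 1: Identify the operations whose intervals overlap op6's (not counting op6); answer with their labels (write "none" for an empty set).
Answer: op5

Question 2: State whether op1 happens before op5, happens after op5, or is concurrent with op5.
Answer: before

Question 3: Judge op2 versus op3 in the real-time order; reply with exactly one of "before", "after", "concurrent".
Answer: concurrent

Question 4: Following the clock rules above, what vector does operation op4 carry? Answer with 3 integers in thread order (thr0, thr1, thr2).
Answer: (1, 2, 0)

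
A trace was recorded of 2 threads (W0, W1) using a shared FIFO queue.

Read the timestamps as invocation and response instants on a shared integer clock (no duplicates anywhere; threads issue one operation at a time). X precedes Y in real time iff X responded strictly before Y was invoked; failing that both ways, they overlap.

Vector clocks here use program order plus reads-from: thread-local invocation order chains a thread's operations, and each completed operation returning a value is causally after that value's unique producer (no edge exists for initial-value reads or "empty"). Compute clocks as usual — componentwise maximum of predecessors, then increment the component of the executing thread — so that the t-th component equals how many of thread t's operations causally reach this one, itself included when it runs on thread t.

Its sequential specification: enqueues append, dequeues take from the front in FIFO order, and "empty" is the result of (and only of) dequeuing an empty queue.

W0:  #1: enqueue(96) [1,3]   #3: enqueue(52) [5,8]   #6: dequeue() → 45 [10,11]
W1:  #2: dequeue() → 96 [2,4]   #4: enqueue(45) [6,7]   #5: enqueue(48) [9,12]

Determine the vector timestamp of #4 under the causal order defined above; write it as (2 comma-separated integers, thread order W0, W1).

(1, 2)

root op #1, invoked 1: fresh clock plus W0's own tick → (1, 0)
#2 (invocation 2): componentwise max over VC(#1)=(1, 0), +1 at W1, giving (1, 1)
#3 (invocation 5): componentwise max over VC(#1)=(1, 0), +1 at W0, giving (2, 0)
#4 (invocation 6): componentwise max over VC(#2)=(1, 1), +1 at W1, giving (1, 2)
#5 (invocation 9): componentwise max over VC(#4)=(1, 2), +1 at W1, giving (1, 3)
#6 (invocation 10): componentwise max over VC(#3)=(2, 0), VC(#4)=(1, 2), +1 at W0, giving (3, 2)
target: VC(#4) = (1, 2)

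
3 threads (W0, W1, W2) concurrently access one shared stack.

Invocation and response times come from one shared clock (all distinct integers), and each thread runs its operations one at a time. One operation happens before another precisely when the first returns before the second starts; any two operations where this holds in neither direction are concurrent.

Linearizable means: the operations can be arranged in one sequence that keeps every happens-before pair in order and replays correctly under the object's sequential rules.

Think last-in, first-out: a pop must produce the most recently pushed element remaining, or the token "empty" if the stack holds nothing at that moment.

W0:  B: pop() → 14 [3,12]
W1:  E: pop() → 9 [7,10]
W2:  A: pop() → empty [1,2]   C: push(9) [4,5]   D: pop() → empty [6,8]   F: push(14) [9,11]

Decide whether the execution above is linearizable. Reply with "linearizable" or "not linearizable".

witness order: A, C, E, D, F, B
1. A pop() → empty, leaving stack <>
2. C push(9), leaving stack <9>
3. E pop() → 9, leaving stack <>
4. D pop() → empty, leaving stack <>
5. F push(14), leaving stack <14>
6. B pop() → 14, leaving stack <>

linearizable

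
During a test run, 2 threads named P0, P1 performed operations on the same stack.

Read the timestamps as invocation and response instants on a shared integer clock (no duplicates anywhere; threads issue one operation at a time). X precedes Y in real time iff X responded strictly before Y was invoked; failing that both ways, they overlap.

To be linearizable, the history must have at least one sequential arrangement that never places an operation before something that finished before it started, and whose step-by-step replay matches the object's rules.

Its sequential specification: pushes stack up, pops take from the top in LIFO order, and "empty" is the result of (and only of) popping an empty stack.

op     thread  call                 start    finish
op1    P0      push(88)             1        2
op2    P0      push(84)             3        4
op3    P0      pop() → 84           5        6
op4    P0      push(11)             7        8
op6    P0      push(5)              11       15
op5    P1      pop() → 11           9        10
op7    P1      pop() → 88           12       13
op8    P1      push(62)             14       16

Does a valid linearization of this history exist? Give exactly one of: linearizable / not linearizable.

one valid linearization: op1, op2, op3, op4, op5, op7, op6, op8
after step 1 (op1 push(88)): stack <88>
after step 2 (op2 push(84)): stack <88,84>
after step 3 (op3 pop() → 84): stack <88>
after step 4 (op4 push(11)): stack <88,11>
after step 5 (op5 pop() → 11): stack <88>
after step 6 (op7 pop() → 88): stack <>
after step 7 (op6 push(5)): stack <5>
after step 8 (op8 push(62)): stack <5,62>

linearizable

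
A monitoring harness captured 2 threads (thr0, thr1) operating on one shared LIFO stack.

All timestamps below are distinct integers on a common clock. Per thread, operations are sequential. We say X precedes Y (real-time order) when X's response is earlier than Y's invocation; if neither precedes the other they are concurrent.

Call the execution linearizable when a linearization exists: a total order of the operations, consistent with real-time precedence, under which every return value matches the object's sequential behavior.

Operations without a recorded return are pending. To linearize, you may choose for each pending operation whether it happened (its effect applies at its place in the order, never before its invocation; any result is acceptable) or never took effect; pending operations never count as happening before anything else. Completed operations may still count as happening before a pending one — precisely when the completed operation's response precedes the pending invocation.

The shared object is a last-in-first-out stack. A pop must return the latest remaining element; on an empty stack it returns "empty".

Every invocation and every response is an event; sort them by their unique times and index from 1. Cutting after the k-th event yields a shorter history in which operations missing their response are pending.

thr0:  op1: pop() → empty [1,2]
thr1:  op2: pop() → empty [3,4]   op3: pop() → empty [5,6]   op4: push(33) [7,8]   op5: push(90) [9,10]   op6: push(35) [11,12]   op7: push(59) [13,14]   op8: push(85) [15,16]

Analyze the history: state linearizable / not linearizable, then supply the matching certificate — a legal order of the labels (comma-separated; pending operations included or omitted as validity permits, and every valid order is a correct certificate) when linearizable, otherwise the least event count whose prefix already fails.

linearizable — witness: op1, op2, op3, op4, op5, op6, op7, op8

after step 1 (op1 pop() → empty): stack <>
after step 2 (op2 pop() → empty): stack <>
after step 3 (op3 pop() → empty): stack <>
after step 4 (op4 push(33)): stack <33>
after step 5 (op5 push(90)): stack <33,90>
after step 6 (op6 push(35)): stack <33,90,35>
after step 7 (op7 push(59)): stack <33,90,35,59>
after step 8 (op8 push(85)): stack <33,90,35,59,85>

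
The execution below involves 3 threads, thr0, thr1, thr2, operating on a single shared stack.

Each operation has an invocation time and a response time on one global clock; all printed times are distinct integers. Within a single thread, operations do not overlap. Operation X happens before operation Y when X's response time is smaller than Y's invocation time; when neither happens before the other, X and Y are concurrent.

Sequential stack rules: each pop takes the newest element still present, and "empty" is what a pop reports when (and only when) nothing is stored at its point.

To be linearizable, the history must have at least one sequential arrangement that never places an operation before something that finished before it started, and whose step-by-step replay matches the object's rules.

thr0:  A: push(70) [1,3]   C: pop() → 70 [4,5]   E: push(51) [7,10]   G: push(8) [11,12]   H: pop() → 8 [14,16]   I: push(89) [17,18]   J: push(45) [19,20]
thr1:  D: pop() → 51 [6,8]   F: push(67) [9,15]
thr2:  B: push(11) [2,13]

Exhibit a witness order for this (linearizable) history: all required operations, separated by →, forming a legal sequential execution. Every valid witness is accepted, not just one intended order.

A → C → B → E → D → F → G → H → I → J

step 1: A push(70) — stack <70>
step 2: C pop() → 70 — stack <>
step 3: B push(11) — stack <11>
step 4: E push(51) — stack <11,51>
step 5: D pop() → 51 — stack <11>
step 6: F push(67) — stack <11,67>
step 7: G push(8) — stack <11,67,8>
step 8: H pop() → 8 — stack <11,67>
step 9: I push(89) — stack <11,67,89>
step 10: J push(45) — stack <11,67,89,45>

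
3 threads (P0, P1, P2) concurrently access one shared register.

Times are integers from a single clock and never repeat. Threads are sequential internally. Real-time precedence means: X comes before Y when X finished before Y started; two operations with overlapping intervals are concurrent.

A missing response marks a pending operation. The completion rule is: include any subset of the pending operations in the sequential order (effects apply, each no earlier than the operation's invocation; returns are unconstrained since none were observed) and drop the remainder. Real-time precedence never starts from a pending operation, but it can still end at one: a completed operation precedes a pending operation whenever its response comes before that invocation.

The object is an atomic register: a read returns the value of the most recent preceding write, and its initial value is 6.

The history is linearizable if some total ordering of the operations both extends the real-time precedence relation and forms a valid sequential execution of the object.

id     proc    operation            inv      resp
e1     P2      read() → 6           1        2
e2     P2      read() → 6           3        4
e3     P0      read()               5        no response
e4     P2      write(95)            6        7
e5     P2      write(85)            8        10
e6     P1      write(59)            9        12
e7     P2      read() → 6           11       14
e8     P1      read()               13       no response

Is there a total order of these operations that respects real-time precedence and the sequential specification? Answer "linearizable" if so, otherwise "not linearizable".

prefix check: 1..13 passes, 1..14 fails once e7's time-14 response joins
3 orders of the 6 completed register ops respect real time; none is legal
include/drop combinations of the 2 pending operations (e3, e8) were all tried; none helps
e.g. e1, e2, e4, e5, e6, e7 (pending dropped): illegal at step 6, since e7 read() → 6 cannot apply there
e.g. e1, e2, e4, e5, e7, e6 (pending dropped): illegal at step 5, since e7 read() → 6 cannot apply there

not linearizable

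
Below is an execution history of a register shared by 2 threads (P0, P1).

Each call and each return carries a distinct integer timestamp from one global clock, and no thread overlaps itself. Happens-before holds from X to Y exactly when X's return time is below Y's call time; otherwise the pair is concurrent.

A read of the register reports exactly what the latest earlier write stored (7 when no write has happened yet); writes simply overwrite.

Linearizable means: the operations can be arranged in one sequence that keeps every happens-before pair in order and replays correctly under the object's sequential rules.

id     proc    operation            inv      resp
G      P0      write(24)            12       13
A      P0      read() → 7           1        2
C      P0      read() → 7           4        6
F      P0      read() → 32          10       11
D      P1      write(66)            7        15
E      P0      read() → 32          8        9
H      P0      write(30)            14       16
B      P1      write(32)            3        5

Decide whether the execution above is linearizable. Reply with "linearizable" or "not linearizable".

a witness: A, C, B, E, F, D, G, H
1. A read() → 7, leaving value 7
2. C read() → 7, leaving value 7
3. B write(32), leaving value 32
4. E read() → 32, leaving value 32
5. F read() → 32, leaving value 32
6. D write(66), leaving value 66
7. G write(24), leaving value 24
8. H write(30), leaving value 30

linearizable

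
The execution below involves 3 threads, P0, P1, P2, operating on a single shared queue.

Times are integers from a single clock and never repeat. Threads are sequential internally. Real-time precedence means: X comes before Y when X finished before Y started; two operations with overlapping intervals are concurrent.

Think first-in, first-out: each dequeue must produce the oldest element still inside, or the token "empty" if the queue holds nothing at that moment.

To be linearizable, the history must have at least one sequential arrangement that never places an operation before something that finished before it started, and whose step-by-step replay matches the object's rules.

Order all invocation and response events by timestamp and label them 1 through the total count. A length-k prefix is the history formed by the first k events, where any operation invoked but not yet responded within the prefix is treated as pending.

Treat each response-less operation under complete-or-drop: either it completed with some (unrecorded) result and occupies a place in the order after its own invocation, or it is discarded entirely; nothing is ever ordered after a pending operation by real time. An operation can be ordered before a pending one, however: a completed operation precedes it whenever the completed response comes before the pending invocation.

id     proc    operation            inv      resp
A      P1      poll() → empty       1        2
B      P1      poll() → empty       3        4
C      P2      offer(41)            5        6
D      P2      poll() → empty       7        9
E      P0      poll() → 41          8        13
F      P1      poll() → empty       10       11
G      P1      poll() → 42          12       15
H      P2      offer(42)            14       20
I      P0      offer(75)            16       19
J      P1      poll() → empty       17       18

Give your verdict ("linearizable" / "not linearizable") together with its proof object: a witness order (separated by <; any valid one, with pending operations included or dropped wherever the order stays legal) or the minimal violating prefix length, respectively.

step 1: A poll() → empty — queue <>
step 2: B poll() → empty — queue <>
step 3: C offer(41) — queue <41>
step 4: E poll() → 41 — queue <>
step 5: D poll() → empty — queue <>
step 6: F poll() → empty — queue <>
step 7: H offer(42) — queue <42>
step 8: G poll() → 42 — queue <>
step 9: J poll() → empty — queue <>
step 10: I offer(75) — queue <75>

linearizable — witness: A < B < C < E < D < F < H < G < J < I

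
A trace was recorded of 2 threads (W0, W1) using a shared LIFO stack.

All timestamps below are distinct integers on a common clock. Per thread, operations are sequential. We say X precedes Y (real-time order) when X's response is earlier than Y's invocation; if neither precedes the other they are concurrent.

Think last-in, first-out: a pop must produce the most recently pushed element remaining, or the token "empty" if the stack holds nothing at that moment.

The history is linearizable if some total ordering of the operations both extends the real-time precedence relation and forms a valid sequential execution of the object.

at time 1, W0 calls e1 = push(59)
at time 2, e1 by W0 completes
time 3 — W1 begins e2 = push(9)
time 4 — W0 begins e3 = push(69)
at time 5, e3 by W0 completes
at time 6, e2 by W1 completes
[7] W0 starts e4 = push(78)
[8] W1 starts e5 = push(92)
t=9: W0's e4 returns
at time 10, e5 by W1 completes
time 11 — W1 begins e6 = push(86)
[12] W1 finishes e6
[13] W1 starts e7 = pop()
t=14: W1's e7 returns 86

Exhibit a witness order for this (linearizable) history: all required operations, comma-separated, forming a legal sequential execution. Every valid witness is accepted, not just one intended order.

after step 1 (e1 push(59)): stack <59>
after step 2 (e2 push(9)): stack <59,9>
after step 3 (e3 push(69)): stack <59,9,69>
after step 4 (e4 push(78)): stack <59,9,69,78>
after step 5 (e5 push(92)): stack <59,9,69,78,92>
after step 6 (e6 push(86)): stack <59,9,69,78,92,86>
after step 7 (e7 pop() → 86): stack <59,9,69,78,92>

e1, e2, e3, e4, e5, e6, e7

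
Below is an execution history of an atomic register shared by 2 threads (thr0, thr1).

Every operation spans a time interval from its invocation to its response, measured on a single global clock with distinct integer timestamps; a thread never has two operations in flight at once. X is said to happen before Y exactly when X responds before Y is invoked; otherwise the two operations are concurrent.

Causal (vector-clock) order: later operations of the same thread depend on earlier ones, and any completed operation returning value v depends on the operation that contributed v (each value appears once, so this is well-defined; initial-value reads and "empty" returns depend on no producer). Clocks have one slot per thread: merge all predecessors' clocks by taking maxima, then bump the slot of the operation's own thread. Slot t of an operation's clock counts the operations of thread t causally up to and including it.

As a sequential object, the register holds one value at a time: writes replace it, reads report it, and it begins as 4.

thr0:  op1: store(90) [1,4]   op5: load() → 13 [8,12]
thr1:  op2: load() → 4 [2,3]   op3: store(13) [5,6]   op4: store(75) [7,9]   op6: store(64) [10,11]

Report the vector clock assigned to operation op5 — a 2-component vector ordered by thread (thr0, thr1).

no predecessors for op2 (invoked 2): thr1 increments from zero → (0, 1)
no predecessors for op1 (invoked 1): thr0 increments from zero → (1, 0)
invoked at 5, op3 merges VC(op2)=(0, 1) and bumps thr1's slot → (0, 2)
invoked at 7, op4 merges VC(op3)=(0, 2) and bumps thr1's slot → (0, 3)
invoked at 10, op6 merges VC(op4)=(0, 3) and bumps thr1's slot → (0, 4)
invoked at 8, op5 merges VC(op1)=(1, 0), VC(op3)=(0, 2) and bumps thr0's slot → (2, 2)
target: VC(op5) = (2, 2)

(2, 2)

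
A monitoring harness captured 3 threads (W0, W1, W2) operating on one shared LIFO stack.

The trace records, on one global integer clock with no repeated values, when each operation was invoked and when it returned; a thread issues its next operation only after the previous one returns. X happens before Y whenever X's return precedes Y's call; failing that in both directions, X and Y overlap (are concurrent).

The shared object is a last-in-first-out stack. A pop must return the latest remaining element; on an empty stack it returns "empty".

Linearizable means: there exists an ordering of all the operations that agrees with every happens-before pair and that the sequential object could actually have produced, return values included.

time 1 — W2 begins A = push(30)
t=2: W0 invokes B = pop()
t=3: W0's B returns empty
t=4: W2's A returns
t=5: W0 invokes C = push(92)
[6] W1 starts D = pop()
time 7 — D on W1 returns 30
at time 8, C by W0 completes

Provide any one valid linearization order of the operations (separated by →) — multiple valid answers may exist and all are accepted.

B → A → D → C

after step 1 (B pop() → empty): stack <>
after step 2 (A push(30)): stack <30>
after step 3 (D pop() → 30): stack <>
after step 4 (C push(92)): stack <92>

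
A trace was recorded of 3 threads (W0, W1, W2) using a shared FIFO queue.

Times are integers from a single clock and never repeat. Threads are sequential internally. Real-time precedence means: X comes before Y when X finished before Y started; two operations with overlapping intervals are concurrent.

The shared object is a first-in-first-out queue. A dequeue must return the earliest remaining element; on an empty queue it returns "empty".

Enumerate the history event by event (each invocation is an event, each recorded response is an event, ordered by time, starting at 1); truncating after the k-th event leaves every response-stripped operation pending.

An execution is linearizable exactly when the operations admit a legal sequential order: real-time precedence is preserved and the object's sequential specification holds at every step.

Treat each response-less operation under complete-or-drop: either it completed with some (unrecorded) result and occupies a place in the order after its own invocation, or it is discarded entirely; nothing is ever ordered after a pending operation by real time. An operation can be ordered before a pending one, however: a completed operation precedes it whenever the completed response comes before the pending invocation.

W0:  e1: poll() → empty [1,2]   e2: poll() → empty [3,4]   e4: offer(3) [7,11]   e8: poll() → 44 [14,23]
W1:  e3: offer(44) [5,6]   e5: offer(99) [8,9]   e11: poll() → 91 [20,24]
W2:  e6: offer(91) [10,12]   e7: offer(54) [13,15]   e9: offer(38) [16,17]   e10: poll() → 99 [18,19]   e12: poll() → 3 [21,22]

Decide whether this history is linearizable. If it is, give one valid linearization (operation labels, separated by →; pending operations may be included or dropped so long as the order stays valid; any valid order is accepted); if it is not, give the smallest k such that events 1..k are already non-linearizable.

linearizable — witness: e1 → e2 → e3 → e5 → e4 → e6 → e7 → e8 → e9 → e10 → e12 → e11

1. e1 poll() → empty, leaving queue <>
2. e2 poll() → empty, leaving queue <>
3. e3 offer(44), leaving queue <44>
4. e5 offer(99), leaving queue <44,99>
5. e4 offer(3), leaving queue <44,99,3>
6. e6 offer(91), leaving queue <44,99,3,91>
7. e7 offer(54), leaving queue <44,99,3,91,54>
8. e8 poll() → 44, leaving queue <99,3,91,54>
9. e9 offer(38), leaving queue <99,3,91,54,38>
10. e10 poll() → 99, leaving queue <3,91,54,38>
11. e12 poll() → 3, leaving queue <91,54,38>
12. e11 poll() → 91, leaving queue <54,38>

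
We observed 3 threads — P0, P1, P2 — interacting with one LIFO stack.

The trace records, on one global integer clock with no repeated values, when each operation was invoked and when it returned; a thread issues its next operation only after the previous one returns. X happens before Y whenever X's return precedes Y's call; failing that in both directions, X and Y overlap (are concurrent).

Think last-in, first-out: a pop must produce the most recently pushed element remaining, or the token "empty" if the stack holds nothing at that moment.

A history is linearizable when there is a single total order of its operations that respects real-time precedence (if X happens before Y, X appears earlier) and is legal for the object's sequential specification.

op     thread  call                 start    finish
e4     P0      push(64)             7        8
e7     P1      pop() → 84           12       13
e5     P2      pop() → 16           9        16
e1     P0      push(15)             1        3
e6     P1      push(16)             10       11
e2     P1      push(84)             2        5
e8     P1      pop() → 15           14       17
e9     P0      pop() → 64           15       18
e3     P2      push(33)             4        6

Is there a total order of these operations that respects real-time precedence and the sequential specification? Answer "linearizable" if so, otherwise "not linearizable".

not linearizable

events 1..12 are fine; event 13 — the response of e7 at time 13 — makes the prefix non-linearizable
all 3 real-time-respecting orders fail — 6 completed LIFO stack operations, no legal replay
no escape via the 1 pending operation (e5): every completion choice fails
e.g. e1, e2, e3, e4, e6, e7 (pending dropped): illegal at step 6, since e7 pop() → 84 cannot apply there
e.g. e1, e3, e2, e4, e6, e7 (pending dropped): illegal at step 6, since e7 pop() → 84 cannot apply there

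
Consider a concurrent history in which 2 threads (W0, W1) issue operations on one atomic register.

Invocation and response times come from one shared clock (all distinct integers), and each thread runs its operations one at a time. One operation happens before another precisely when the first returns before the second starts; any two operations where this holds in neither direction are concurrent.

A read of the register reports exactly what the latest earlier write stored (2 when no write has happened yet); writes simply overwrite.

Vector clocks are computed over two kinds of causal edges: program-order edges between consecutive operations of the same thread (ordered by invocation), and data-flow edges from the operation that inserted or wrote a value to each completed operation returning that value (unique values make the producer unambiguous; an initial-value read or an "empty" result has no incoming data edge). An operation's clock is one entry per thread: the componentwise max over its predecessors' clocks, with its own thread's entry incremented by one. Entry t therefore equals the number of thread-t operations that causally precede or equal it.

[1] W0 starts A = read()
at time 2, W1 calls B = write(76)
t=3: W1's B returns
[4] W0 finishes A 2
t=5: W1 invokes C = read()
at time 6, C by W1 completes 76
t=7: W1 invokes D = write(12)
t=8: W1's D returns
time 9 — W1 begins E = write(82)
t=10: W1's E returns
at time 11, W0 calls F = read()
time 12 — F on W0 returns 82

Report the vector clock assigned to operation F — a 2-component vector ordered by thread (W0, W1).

(2, 4)

VC(B, invoked at 2): no causal predecessors; +1 on W1 → (0, 1)
VC(A, invoked at 1): no causal predecessors; +1 on W0 → (1, 0)
from VC(B)=(0, 1), C (invoked 5) maxes components and bumps W1 → (0, 2)
from VC(C)=(0, 2), D (invoked 7) maxes components and bumps W1 → (0, 3)
from VC(D)=(0, 3), E (invoked 9) maxes components and bumps W1 → (0, 4)
from VC(A)=(1, 0), VC(E)=(0, 4), F (invoked 11) maxes components and bumps W0 → (2, 4)
target: VC(F) = (2, 4)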